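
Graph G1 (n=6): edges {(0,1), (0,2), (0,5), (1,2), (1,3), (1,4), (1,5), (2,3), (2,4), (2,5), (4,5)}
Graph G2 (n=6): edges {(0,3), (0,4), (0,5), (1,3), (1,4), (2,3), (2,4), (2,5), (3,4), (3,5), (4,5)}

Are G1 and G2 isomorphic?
Yes, isomorphic

The graphs are isomorphic.
One valid mapping φ: V(G1) → V(G2): 0→0, 1→3, 2→4, 3→1, 4→2, 5→5

Verify φ preserves adjacency — for each edge of G1, its image is an edge of G2:
  (0,1) → (φ(0),φ(1)) = (0,3) ∈ E(G2) ✓
  (0,2) → (φ(0),φ(2)) = (0,4) ∈ E(G2) ✓
  (0,5) → (φ(0),φ(5)) = (0,5) ∈ E(G2) ✓
  (1,2) → (φ(1),φ(2)) = (3,4) ∈ E(G2) ✓
  (1,3) → (φ(1),φ(3)) = (1,3) ∈ E(G2) ✓
  (1,4) → (φ(1),φ(4)) = (2,3) ∈ E(G2) ✓
  (1,5) → (φ(1),φ(5)) = (3,5) ∈ E(G2) ✓
  (2,3) → (φ(2),φ(3)) = (1,4) ∈ E(G2) ✓
  (2,4) → (φ(2),φ(4)) = (2,4) ∈ E(G2) ✓
  (2,5) → (φ(2),φ(5)) = (4,5) ∈ E(G2) ✓
  (4,5) → (φ(4),φ(5)) = (2,5) ∈ E(G2) ✓
All 11 edges of G1 map to edges of G2, and |E(G1)| = |E(G2)| = 11, so φ is a bijection on edges as well as vertices. Hence G1 ≅ G2.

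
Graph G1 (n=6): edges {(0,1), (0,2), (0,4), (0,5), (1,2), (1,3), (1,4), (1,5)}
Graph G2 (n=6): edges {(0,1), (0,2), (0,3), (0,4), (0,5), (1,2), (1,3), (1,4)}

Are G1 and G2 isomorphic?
Yes, isomorphic

The graphs are isomorphic.
One valid mapping φ: V(G1) → V(G2): 0→1, 1→0, 2→3, 3→5, 4→2, 5→4

Verify φ preserves adjacency — for each edge of G1, its image is an edge of G2:
  (0,1) → (φ(0),φ(1)) = (0,1) ∈ E(G2) ✓
  (0,2) → (φ(0),φ(2)) = (1,3) ∈ E(G2) ✓
  (0,4) → (φ(0),φ(4)) = (1,2) ∈ E(G2) ✓
  (0,5) → (φ(0),φ(5)) = (1,4) ∈ E(G2) ✓
  (1,2) → (φ(1),φ(2)) = (0,3) ∈ E(G2) ✓
  (1,3) → (φ(1),φ(3)) = (0,5) ∈ E(G2) ✓
  (1,4) → (φ(1),φ(4)) = (0,2) ∈ E(G2) ✓
  (1,5) → (φ(1),φ(5)) = (0,4) ∈ E(G2) ✓
All 8 edges of G1 map to edges of G2, and |E(G1)| = |E(G2)| = 8, so φ is a bijection on edges as well as vertices. Hence G1 ≅ G2.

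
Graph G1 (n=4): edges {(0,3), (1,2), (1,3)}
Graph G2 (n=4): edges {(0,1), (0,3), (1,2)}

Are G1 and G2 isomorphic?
Yes, isomorphic

The graphs are isomorphic.
One valid mapping φ: V(G1) → V(G2): 0→3, 1→1, 2→2, 3→0

Verify φ preserves adjacency — for each edge of G1, its image is an edge of G2:
  (0,3) → (φ(0),φ(3)) = (0,3) ∈ E(G2) ✓
  (1,2) → (φ(1),φ(2)) = (1,2) ∈ E(G2) ✓
  (1,3) → (φ(1),φ(3)) = (0,1) ∈ E(G2) ✓
All 3 edges of G1 map to edges of G2, and |E(G1)| = |E(G2)| = 3, so φ is a bijection on edges as well as vertices. Hence G1 ≅ G2.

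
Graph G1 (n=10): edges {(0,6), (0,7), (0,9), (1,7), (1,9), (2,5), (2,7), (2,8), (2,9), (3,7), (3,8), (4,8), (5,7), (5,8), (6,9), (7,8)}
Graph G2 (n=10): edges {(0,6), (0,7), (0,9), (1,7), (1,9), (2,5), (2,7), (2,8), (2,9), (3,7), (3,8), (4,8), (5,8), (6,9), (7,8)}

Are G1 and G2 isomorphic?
No, not isomorphic

The graphs are NOT isomorphic.

Counting edges: G1 has 16 edge(s); G2 has 15 edge(s).
Edge count is an isomorphism invariant (a bijection on vertices induces a bijection on edges), so differing edge counts rule out isomorphism.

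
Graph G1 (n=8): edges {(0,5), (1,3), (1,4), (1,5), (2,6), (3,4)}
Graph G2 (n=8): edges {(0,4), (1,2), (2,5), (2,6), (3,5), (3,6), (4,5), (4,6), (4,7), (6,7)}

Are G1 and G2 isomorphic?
No, not isomorphic

The graphs are NOT isomorphic.

Degrees in G1: deg(0)=1, deg(1)=3, deg(2)=1, deg(3)=2, deg(4)=2, deg(5)=2, deg(6)=1, deg(7)=0.
Sorted degree sequence of G1: [3, 2, 2, 2, 1, 1, 1, 0].
Degrees in G2: deg(0)=1, deg(1)=1, deg(2)=3, deg(3)=2, deg(4)=4, deg(5)=3, deg(6)=4, deg(7)=2.
Sorted degree sequence of G2: [4, 4, 3, 3, 2, 2, 1, 1].
The (sorted) degree sequence is an isomorphism invariant, so since G1 and G2 have different degree sequences they cannot be isomorphic.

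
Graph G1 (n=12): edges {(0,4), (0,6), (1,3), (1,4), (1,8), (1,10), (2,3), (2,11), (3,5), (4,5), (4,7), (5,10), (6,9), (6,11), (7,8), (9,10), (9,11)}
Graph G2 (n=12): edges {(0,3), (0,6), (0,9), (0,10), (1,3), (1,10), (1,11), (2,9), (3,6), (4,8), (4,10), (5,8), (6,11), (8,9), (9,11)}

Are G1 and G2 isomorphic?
No, not isomorphic

The graphs are NOT isomorphic.

Connected components of G1: 1 component(s) with vertex sets [[0, 1, 2, 3, 4, 5, 6, 7, 8, 9, 10, 11]], sizes [12].
Connected components of G2: 2 component(s) with vertex sets [[7], [0, 1, 2, 3, 4, 5, 6, 8, 9, 10, 11]], sizes [1, 11].
The number of connected components (and the multiset of component sizes) is an isomorphism invariant — an isomorphism maps each component of G1 bijectively onto a component of G2. Since G1 has 1 component(s) and G2 has 2, they cannot be isomorphic.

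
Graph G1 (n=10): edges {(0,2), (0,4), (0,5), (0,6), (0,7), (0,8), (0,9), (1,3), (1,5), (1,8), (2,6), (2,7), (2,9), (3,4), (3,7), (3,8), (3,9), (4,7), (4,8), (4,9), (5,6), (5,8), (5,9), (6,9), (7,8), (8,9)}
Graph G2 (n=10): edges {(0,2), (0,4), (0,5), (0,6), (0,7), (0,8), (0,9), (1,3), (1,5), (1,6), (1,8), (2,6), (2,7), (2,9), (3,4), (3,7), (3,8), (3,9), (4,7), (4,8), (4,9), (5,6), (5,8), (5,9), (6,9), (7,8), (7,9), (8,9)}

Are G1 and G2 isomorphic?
No, not isomorphic

The graphs are NOT isomorphic.

Counting edges: G1 has 26 edge(s); G2 has 28 edge(s).
Edge count is an isomorphism invariant (a bijection on vertices induces a bijection on edges), so differing edge counts rule out isomorphism.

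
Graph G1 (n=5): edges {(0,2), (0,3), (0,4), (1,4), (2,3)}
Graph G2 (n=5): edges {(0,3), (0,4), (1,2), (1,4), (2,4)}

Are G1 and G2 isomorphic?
Yes, isomorphic

The graphs are isomorphic.
One valid mapping φ: V(G1) → V(G2): 0→4, 1→3, 2→2, 3→1, 4→0

Verify φ preserves adjacency — for each edge of G1, its image is an edge of G2:
  (0,2) → (φ(0),φ(2)) = (2,4) ∈ E(G2) ✓
  (0,3) → (φ(0),φ(3)) = (1,4) ∈ E(G2) ✓
  (0,4) → (φ(0),φ(4)) = (0,4) ∈ E(G2) ✓
  (1,4) → (φ(1),φ(4)) = (0,3) ∈ E(G2) ✓
  (2,3) → (φ(2),φ(3)) = (1,2) ∈ E(G2) ✓
All 5 edges of G1 map to edges of G2, and |E(G1)| = |E(G2)| = 5, so φ is a bijection on edges as well as vertices. Hence G1 ≅ G2.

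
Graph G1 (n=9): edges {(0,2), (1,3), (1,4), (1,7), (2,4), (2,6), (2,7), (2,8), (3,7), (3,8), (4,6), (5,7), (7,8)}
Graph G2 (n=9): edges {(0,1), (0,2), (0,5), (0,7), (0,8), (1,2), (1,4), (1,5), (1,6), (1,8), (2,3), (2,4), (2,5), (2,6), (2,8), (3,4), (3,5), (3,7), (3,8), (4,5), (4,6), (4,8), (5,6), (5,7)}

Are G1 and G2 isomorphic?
No, not isomorphic

The graphs are NOT isomorphic.

Counting triangles (3-cliques): G1 has 4, G2 has 25.
Triangle count is an isomorphism invariant, so differing triangle counts rule out isomorphism.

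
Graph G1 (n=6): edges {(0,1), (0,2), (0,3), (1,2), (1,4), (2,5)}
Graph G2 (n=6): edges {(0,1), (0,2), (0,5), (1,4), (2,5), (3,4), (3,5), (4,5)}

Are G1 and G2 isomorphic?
No, not isomorphic

The graphs are NOT isomorphic.

Degrees in G1: deg(0)=3, deg(1)=3, deg(2)=3, deg(3)=1, deg(4)=1, deg(5)=1.
Sorted degree sequence of G1: [3, 3, 3, 1, 1, 1].
Degrees in G2: deg(0)=3, deg(1)=2, deg(2)=2, deg(3)=2, deg(4)=3, deg(5)=4.
Sorted degree sequence of G2: [4, 3, 3, 2, 2, 2].
The (sorted) degree sequence is an isomorphism invariant, so since G1 and G2 have different degree sequences they cannot be isomorphic.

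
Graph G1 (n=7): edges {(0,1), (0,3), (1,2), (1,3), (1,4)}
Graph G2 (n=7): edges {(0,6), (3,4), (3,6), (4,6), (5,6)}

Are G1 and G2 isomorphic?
Yes, isomorphic

The graphs are isomorphic.
One valid mapping φ: V(G1) → V(G2): 0→4, 1→6, 2→0, 3→3, 4→5, 5→1, 6→2

Verify φ preserves adjacency — for each edge of G1, its image is an edge of G2:
  (0,1) → (φ(0),φ(1)) = (4,6) ∈ E(G2) ✓
  (0,3) → (φ(0),φ(3)) = (3,4) ∈ E(G2) ✓
  (1,2) → (φ(1),φ(2)) = (0,6) ∈ E(G2) ✓
  (1,3) → (φ(1),φ(3)) = (3,6) ∈ E(G2) ✓
  (1,4) → (φ(1),φ(4)) = (5,6) ∈ E(G2) ✓
All 5 edges of G1 map to edges of G2, and |E(G1)| = |E(G2)| = 5, so φ is a bijection on edges as well as vertices. Hence G1 ≅ G2.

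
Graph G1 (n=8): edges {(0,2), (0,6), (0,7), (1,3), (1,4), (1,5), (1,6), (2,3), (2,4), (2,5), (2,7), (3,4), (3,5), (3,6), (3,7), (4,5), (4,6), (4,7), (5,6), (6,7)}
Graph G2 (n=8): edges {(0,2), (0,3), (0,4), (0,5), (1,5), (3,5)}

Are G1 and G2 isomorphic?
No, not isomorphic

The graphs are NOT isomorphic.

Connected components of G1: 1 component(s) with vertex sets [[0, 1, 2, 3, 4, 5, 6, 7]], sizes [8].
Connected components of G2: 3 component(s) with vertex sets [[6], [7], [0, 1, 2, 3, 4, 5]], sizes [1, 1, 6].
The number of connected components (and the multiset of component sizes) is an isomorphism invariant — an isomorphism maps each component of G1 bijectively onto a component of G2. Since G1 has 1 component(s) and G2 has 3, they cannot be isomorphic.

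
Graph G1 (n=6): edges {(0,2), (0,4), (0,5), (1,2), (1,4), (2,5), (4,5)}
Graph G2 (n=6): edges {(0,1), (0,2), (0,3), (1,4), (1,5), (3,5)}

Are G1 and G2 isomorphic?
No, not isomorphic

The graphs are NOT isomorphic.

Degrees in G1: deg(0)=3, deg(1)=2, deg(2)=3, deg(3)=0, deg(4)=3, deg(5)=3.
Sorted degree sequence of G1: [3, 3, 3, 3, 2, 0].
Degrees in G2: deg(0)=3, deg(1)=3, deg(2)=1, deg(3)=2, deg(4)=1, deg(5)=2.
Sorted degree sequence of G2: [3, 3, 2, 2, 1, 1].
The (sorted) degree sequence is an isomorphism invariant, so since G1 and G2 have different degree sequences they cannot be isomorphic.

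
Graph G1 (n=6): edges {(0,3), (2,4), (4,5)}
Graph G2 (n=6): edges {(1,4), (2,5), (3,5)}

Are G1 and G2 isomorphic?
Yes, isomorphic

The graphs are isomorphic.
One valid mapping φ: V(G1) → V(G2): 0→4, 1→0, 2→3, 3→1, 4→5, 5→2

Verify φ preserves adjacency — for each edge of G1, its image is an edge of G2:
  (0,3) → (φ(0),φ(3)) = (1,4) ∈ E(G2) ✓
  (2,4) → (φ(2),φ(4)) = (3,5) ∈ E(G2) ✓
  (4,5) → (φ(4),φ(5)) = (2,5) ∈ E(G2) ✓
All 3 edges of G1 map to edges of G2, and |E(G1)| = |E(G2)| = 3, so φ is a bijection on edges as well as vertices. Hence G1 ≅ G2.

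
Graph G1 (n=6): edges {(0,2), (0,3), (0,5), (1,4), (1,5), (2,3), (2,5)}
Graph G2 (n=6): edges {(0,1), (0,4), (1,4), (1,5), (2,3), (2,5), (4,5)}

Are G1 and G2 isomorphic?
Yes, isomorphic

The graphs are isomorphic.
One valid mapping φ: V(G1) → V(G2): 0→1, 1→2, 2→4, 3→0, 4→3, 5→5

Verify φ preserves adjacency — for each edge of G1, its image is an edge of G2:
  (0,2) → (φ(0),φ(2)) = (1,4) ∈ E(G2) ✓
  (0,3) → (φ(0),φ(3)) = (0,1) ∈ E(G2) ✓
  (0,5) → (φ(0),φ(5)) = (1,5) ∈ E(G2) ✓
  (1,4) → (φ(1),φ(4)) = (2,3) ∈ E(G2) ✓
  (1,5) → (φ(1),φ(5)) = (2,5) ∈ E(G2) ✓
  (2,3) → (φ(2),φ(3)) = (0,4) ∈ E(G2) ✓
  (2,5) → (φ(2),φ(5)) = (4,5) ∈ E(G2) ✓
All 7 edges of G1 map to edges of G2, and |E(G1)| = |E(G2)| = 7, so φ is a bijection on edges as well as vertices. Hence G1 ≅ G2.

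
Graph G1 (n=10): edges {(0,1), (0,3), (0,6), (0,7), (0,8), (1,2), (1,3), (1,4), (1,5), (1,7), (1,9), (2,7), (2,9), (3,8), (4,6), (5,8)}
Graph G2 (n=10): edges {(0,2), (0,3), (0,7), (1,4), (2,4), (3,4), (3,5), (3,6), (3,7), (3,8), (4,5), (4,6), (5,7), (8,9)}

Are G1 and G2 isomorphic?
No, not isomorphic

The graphs are NOT isomorphic.

Counting triangles (3-cliques): G1 has 5, G2 has 4.
Triangle count is an isomorphism invariant, so differing triangle counts rule out isomorphism.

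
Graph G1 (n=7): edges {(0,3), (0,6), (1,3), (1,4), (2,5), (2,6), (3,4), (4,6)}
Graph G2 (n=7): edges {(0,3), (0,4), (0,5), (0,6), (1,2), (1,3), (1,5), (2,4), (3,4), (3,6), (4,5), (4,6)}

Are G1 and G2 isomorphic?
No, not isomorphic

The graphs are NOT isomorphic.

Counting triangles (3-cliques): G1 has 1, G2 has 5.
Triangle count is an isomorphism invariant, so differing triangle counts rule out isomorphism.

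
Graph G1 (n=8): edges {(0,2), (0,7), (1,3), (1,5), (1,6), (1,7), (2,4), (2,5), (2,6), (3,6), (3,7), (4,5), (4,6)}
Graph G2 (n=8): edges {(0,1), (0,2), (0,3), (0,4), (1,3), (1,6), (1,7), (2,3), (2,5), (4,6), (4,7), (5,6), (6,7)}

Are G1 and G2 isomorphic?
Yes, isomorphic

The graphs are isomorphic.
One valid mapping φ: V(G1) → V(G2): 0→5, 1→0, 2→6, 3→3, 4→7, 5→4, 6→1, 7→2

Verify φ preserves adjacency — for each edge of G1, its image is an edge of G2:
  (0,2) → (φ(0),φ(2)) = (5,6) ∈ E(G2) ✓
  (0,7) → (φ(0),φ(7)) = (2,5) ∈ E(G2) ✓
  (1,3) → (φ(1),φ(3)) = (0,3) ∈ E(G2) ✓
  (1,5) → (φ(1),φ(5)) = (0,4) ∈ E(G2) ✓
  (1,6) → (φ(1),φ(6)) = (0,1) ∈ E(G2) ✓
  (1,7) → (φ(1),φ(7)) = (0,2) ∈ E(G2) ✓
  (2,4) → (φ(2),φ(4)) = (6,7) ∈ E(G2) ✓
  (2,5) → (φ(2),φ(5)) = (4,6) ∈ E(G2) ✓
  (2,6) → (φ(2),φ(6)) = (1,6) ∈ E(G2) ✓
  (3,6) → (φ(3),φ(6)) = (1,3) ∈ E(G2) ✓
  (3,7) → (φ(3),φ(7)) = (2,3) ∈ E(G2) ✓
  (4,5) → (φ(4),φ(5)) = (4,7) ∈ E(G2) ✓
  (4,6) → (φ(4),φ(6)) = (1,7) ∈ E(G2) ✓
All 13 edges of G1 map to edges of G2, and |E(G1)| = |E(G2)| = 13, so φ is a bijection on edges as well as vertices. Hence G1 ≅ G2.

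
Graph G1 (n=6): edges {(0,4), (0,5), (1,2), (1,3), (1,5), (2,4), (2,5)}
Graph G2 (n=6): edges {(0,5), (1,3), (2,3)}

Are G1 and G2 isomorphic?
No, not isomorphic

The graphs are NOT isomorphic.

Connected components of G1: 1 component(s) with vertex sets [[0, 1, 2, 3, 4, 5]], sizes [6].
Connected components of G2: 3 component(s) with vertex sets [[4], [0, 5], [1, 2, 3]], sizes [1, 2, 3].
The number of connected components (and the multiset of component sizes) is an isomorphism invariant — an isomorphism maps each component of G1 bijectively onto a component of G2. Since G1 has 1 component(s) and G2 has 3, they cannot be isomorphic.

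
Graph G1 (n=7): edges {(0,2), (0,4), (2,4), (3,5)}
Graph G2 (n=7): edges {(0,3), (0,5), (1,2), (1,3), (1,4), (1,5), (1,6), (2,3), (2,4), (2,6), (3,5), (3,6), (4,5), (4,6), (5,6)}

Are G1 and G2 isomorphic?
No, not isomorphic

The graphs are NOT isomorphic.

Counting triangles (3-cliques): G1 has 1, G2 has 13.
Triangle count is an isomorphism invariant, so differing triangle counts rule out isomorphism.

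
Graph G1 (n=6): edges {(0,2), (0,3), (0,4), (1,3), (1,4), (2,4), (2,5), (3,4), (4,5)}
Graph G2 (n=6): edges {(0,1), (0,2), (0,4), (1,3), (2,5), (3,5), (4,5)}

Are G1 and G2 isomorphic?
No, not isomorphic

The graphs are NOT isomorphic.

Degrees in G1: deg(0)=3, deg(1)=2, deg(2)=3, deg(3)=3, deg(4)=5, deg(5)=2.
Sorted degree sequence of G1: [5, 3, 3, 3, 2, 2].
Degrees in G2: deg(0)=3, deg(1)=2, deg(2)=2, deg(3)=2, deg(4)=2, deg(5)=3.
Sorted degree sequence of G2: [3, 3, 2, 2, 2, 2].
The (sorted) degree sequence is an isomorphism invariant, so since G1 and G2 have different degree sequences they cannot be isomorphic.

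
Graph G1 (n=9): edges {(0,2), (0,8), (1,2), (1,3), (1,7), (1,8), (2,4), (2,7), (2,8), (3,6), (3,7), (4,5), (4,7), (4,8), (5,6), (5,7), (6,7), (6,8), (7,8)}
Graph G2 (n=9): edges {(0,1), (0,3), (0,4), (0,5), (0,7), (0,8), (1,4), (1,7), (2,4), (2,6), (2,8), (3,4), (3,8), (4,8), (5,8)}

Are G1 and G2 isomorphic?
No, not isomorphic

The graphs are NOT isomorphic.

Degrees in G1: deg(0)=2, deg(1)=4, deg(2)=5, deg(3)=3, deg(4)=4, deg(5)=3, deg(6)=4, deg(7)=7, deg(8)=6.
Sorted degree sequence of G1: [7, 6, 5, 4, 4, 4, 3, 3, 2].
Degrees in G2: deg(0)=6, deg(1)=3, deg(2)=3, deg(3)=3, deg(4)=5, deg(5)=2, deg(6)=1, deg(7)=2, deg(8)=5.
Sorted degree sequence of G2: [6, 5, 5, 3, 3, 3, 2, 2, 1].
The (sorted) degree sequence is an isomorphism invariant, so since G1 and G2 have different degree sequences they cannot be isomorphic.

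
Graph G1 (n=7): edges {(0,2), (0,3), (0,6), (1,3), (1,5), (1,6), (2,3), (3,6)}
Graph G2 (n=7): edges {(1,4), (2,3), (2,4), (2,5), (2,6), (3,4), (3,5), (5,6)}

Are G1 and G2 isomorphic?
Yes, isomorphic

The graphs are isomorphic.
One valid mapping φ: V(G1) → V(G2): 0→5, 1→4, 2→6, 3→2, 4→0, 5→1, 6→3

Verify φ preserves adjacency — for each edge of G1, its image is an edge of G2:
  (0,2) → (φ(0),φ(2)) = (5,6) ∈ E(G2) ✓
  (0,3) → (φ(0),φ(3)) = (2,5) ∈ E(G2) ✓
  (0,6) → (φ(0),φ(6)) = (3,5) ∈ E(G2) ✓
  (1,3) → (φ(1),φ(3)) = (2,4) ∈ E(G2) ✓
  (1,5) → (φ(1),φ(5)) = (1,4) ∈ E(G2) ✓
  (1,6) → (φ(1),φ(6)) = (3,4) ∈ E(G2) ✓
  (2,3) → (φ(2),φ(3)) = (2,6) ∈ E(G2) ✓
  (3,6) → (φ(3),φ(6)) = (2,3) ∈ E(G2) ✓
All 8 edges of G1 map to edges of G2, and |E(G1)| = |E(G2)| = 8, so φ is a bijection on edges as well as vertices. Hence G1 ≅ G2.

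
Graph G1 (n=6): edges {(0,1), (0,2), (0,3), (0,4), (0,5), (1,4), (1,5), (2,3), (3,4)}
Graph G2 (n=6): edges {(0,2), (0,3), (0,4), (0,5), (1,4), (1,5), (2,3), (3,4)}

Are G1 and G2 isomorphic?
No, not isomorphic

The graphs are NOT isomorphic.

Counting edges: G1 has 9 edge(s); G2 has 8 edge(s).
Edge count is an isomorphism invariant (a bijection on vertices induces a bijection on edges), so differing edge counts rule out isomorphism.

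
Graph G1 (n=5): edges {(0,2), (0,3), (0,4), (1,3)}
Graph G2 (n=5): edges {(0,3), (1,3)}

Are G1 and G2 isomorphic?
No, not isomorphic

The graphs are NOT isomorphic.

Counting edges: G1 has 4 edge(s); G2 has 2 edge(s).
Edge count is an isomorphism invariant (a bijection on vertices induces a bijection on edges), so differing edge counts rule out isomorphism.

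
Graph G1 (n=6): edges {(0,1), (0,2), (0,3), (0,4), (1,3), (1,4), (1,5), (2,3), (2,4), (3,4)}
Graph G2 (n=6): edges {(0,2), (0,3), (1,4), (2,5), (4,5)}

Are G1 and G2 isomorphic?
No, not isomorphic

The graphs are NOT isomorphic.

Degrees in G1: deg(0)=4, deg(1)=4, deg(2)=3, deg(3)=4, deg(4)=4, deg(5)=1.
Sorted degree sequence of G1: [4, 4, 4, 4, 3, 1].
Degrees in G2: deg(0)=2, deg(1)=1, deg(2)=2, deg(3)=1, deg(4)=2, deg(5)=2.
Sorted degree sequence of G2: [2, 2, 2, 2, 1, 1].
The (sorted) degree sequence is an isomorphism invariant, so since G1 and G2 have different degree sequences they cannot be isomorphic.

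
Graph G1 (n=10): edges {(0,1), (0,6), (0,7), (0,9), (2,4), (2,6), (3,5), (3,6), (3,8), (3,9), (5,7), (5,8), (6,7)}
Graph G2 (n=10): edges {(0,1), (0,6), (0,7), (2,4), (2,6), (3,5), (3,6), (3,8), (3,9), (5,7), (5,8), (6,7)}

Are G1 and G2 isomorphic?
No, not isomorphic

The graphs are NOT isomorphic.

Counting edges: G1 has 13 edge(s); G2 has 12 edge(s).
Edge count is an isomorphism invariant (a bijection on vertices induces a bijection on edges), so differing edge counts rule out isomorphism.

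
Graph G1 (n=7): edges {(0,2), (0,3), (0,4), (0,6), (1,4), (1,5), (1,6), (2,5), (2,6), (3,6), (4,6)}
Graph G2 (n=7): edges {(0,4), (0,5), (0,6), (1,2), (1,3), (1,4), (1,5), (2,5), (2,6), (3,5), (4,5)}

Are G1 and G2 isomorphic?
Yes, isomorphic

The graphs are isomorphic.
One valid mapping φ: V(G1) → V(G2): 0→1, 1→0, 2→2, 3→3, 4→4, 5→6, 6→5

Verify φ preserves adjacency — for each edge of G1, its image is an edge of G2:
  (0,2) → (φ(0),φ(2)) = (1,2) ∈ E(G2) ✓
  (0,3) → (φ(0),φ(3)) = (1,3) ∈ E(G2) ✓
  (0,4) → (φ(0),φ(4)) = (1,4) ∈ E(G2) ✓
  (0,6) → (φ(0),φ(6)) = (1,5) ∈ E(G2) ✓
  (1,4) → (φ(1),φ(4)) = (0,4) ∈ E(G2) ✓
  (1,5) → (φ(1),φ(5)) = (0,6) ∈ E(G2) ✓
  (1,6) → (φ(1),φ(6)) = (0,5) ∈ E(G2) ✓
  (2,5) → (φ(2),φ(5)) = (2,6) ∈ E(G2) ✓
  (2,6) → (φ(2),φ(6)) = (2,5) ∈ E(G2) ✓
  (3,6) → (φ(3),φ(6)) = (3,5) ∈ E(G2) ✓
  (4,6) → (φ(4),φ(6)) = (4,5) ∈ E(G2) ✓
All 11 edges of G1 map to edges of G2, and |E(G1)| = |E(G2)| = 11, so φ is a bijection on edges as well as vertices. Hence G1 ≅ G2.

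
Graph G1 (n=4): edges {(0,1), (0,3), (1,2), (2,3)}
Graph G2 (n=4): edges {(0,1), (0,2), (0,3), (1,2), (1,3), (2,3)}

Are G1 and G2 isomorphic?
No, not isomorphic

The graphs are NOT isomorphic.

Counting edges: G1 has 4 edge(s); G2 has 6 edge(s).
Edge count is an isomorphism invariant (a bijection on vertices induces a bijection on edges), so differing edge counts rule out isomorphism.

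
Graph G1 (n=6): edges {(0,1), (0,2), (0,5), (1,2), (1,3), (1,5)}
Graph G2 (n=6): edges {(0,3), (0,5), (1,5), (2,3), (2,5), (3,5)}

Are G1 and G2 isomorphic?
Yes, isomorphic

The graphs are isomorphic.
One valid mapping φ: V(G1) → V(G2): 0→3, 1→5, 2→0, 3→1, 4→4, 5→2

Verify φ preserves adjacency — for each edge of G1, its image is an edge of G2:
  (0,1) → (φ(0),φ(1)) = (3,5) ∈ E(G2) ✓
  (0,2) → (φ(0),φ(2)) = (0,3) ∈ E(G2) ✓
  (0,5) → (φ(0),φ(5)) = (2,3) ∈ E(G2) ✓
  (1,2) → (φ(1),φ(2)) = (0,5) ∈ E(G2) ✓
  (1,3) → (φ(1),φ(3)) = (1,5) ∈ E(G2) ✓
  (1,5) → (φ(1),φ(5)) = (2,5) ∈ E(G2) ✓
All 6 edges of G1 map to edges of G2, and |E(G1)| = |E(G2)| = 6, so φ is a bijection on edges as well as vertices. Hence G1 ≅ G2.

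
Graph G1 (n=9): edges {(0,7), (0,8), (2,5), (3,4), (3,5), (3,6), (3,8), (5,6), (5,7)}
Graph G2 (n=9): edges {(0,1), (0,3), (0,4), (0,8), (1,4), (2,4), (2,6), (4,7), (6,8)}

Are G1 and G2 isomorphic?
Yes, isomorphic

The graphs are isomorphic.
One valid mapping φ: V(G1) → V(G2): 0→6, 1→5, 2→7, 3→0, 4→3, 5→4, 6→1, 7→2, 8→8

Verify φ preserves adjacency — for each edge of G1, its image is an edge of G2:
  (0,7) → (φ(0),φ(7)) = (2,6) ∈ E(G2) ✓
  (0,8) → (φ(0),φ(8)) = (6,8) ∈ E(G2) ✓
  (2,5) → (φ(2),φ(5)) = (4,7) ∈ E(G2) ✓
  (3,4) → (φ(3),φ(4)) = (0,3) ∈ E(G2) ✓
  (3,5) → (φ(3),φ(5)) = (0,4) ∈ E(G2) ✓
  (3,6) → (φ(3),φ(6)) = (0,1) ∈ E(G2) ✓
  (3,8) → (φ(3),φ(8)) = (0,8) ∈ E(G2) ✓
  (5,6) → (φ(5),φ(6)) = (1,4) ∈ E(G2) ✓
  (5,7) → (φ(5),φ(7)) = (2,4) ∈ E(G2) ✓
All 9 edges of G1 map to edges of G2, and |E(G1)| = |E(G2)| = 9, so φ is a bijection on edges as well as vertices. Hence G1 ≅ G2.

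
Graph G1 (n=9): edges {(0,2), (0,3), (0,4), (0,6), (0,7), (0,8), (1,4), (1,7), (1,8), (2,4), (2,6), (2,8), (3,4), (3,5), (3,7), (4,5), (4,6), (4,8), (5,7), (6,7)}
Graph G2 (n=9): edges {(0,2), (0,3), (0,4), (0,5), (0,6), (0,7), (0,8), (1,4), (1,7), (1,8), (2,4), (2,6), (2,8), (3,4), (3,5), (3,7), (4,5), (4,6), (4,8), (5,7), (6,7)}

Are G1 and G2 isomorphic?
No, not isomorphic

The graphs are NOT isomorphic.

Counting edges: G1 has 20 edge(s); G2 has 21 edge(s).
Edge count is an isomorphism invariant (a bijection on vertices induces a bijection on edges), so differing edge counts rule out isomorphism.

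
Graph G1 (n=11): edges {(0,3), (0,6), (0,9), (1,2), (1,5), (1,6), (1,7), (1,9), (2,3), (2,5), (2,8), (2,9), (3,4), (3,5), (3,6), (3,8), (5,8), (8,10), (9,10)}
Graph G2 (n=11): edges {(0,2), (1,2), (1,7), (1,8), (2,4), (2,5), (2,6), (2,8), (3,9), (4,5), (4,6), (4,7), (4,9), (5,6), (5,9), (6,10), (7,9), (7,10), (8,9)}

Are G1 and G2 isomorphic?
Yes, isomorphic

The graphs are isomorphic.
One valid mapping φ: V(G1) → V(G2): 0→1, 1→9, 2→4, 3→2, 4→0, 5→5, 6→8, 7→3, 8→6, 9→7, 10→10

Verify φ preserves adjacency — for each edge of G1, its image is an edge of G2:
  (0,3) → (φ(0),φ(3)) = (1,2) ∈ E(G2) ✓
  (0,6) → (φ(0),φ(6)) = (1,8) ∈ E(G2) ✓
  (0,9) → (φ(0),φ(9)) = (1,7) ∈ E(G2) ✓
  (1,2) → (φ(1),φ(2)) = (4,9) ∈ E(G2) ✓
  (1,5) → (φ(1),φ(5)) = (5,9) ∈ E(G2) ✓
  (1,6) → (φ(1),φ(6)) = (8,9) ∈ E(G2) ✓
  (1,7) → (φ(1),φ(7)) = (3,9) ∈ E(G2) ✓
  (1,9) → (φ(1),φ(9)) = (7,9) ∈ E(G2) ✓
  (2,3) → (φ(2),φ(3)) = (2,4) ∈ E(G2) ✓
  (2,5) → (φ(2),φ(5)) = (4,5) ∈ E(G2) ✓
  (2,8) → (φ(2),φ(8)) = (4,6) ∈ E(G2) ✓
  (2,9) → (φ(2),φ(9)) = (4,7) ∈ E(G2) ✓
  (3,4) → (φ(3),φ(4)) = (0,2) ∈ E(G2) ✓
  (3,5) → (φ(3),φ(5)) = (2,5) ∈ E(G2) ✓
  (3,6) → (φ(3),φ(6)) = (2,8) ∈ E(G2) ✓
  (3,8) → (φ(3),φ(8)) = (2,6) ∈ E(G2) ✓
  (5,8) → (φ(5),φ(8)) = (5,6) ∈ E(G2) ✓
  (8,10) → (φ(8),φ(10)) = (6,10) ∈ E(G2) ✓
  (9,10) → (φ(9),φ(10)) = (7,10) ∈ E(G2) ✓
All 19 edges of G1 map to edges of G2, and |E(G1)| = |E(G2)| = 19, so φ is a bijection on edges as well as vertices. Hence G1 ≅ G2.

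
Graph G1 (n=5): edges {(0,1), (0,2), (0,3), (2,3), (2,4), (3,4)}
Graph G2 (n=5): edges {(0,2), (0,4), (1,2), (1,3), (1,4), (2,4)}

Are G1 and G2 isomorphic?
Yes, isomorphic

The graphs are isomorphic.
One valid mapping φ: V(G1) → V(G2): 0→1, 1→3, 2→2, 3→4, 4→0

Verify φ preserves adjacency — for each edge of G1, its image is an edge of G2:
  (0,1) → (φ(0),φ(1)) = (1,3) ∈ E(G2) ✓
  (0,2) → (φ(0),φ(2)) = (1,2) ∈ E(G2) ✓
  (0,3) → (φ(0),φ(3)) = (1,4) ∈ E(G2) ✓
  (2,3) → (φ(2),φ(3)) = (2,4) ∈ E(G2) ✓
  (2,4) → (φ(2),φ(4)) = (0,2) ∈ E(G2) ✓
  (3,4) → (φ(3),φ(4)) = (0,4) ∈ E(G2) ✓
All 6 edges of G1 map to edges of G2, and |E(G1)| = |E(G2)| = 6, so φ is a bijection on edges as well as vertices. Hence G1 ≅ G2.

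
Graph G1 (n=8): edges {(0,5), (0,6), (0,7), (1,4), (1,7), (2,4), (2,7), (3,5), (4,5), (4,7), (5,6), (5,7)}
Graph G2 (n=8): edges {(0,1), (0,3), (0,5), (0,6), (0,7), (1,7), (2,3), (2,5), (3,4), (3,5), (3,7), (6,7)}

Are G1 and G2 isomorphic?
Yes, isomorphic

The graphs are isomorphic.
One valid mapping φ: V(G1) → V(G2): 0→5, 1→1, 2→6, 3→4, 4→7, 5→3, 6→2, 7→0

Verify φ preserves adjacency — for each edge of G1, its image is an edge of G2:
  (0,5) → (φ(0),φ(5)) = (3,5) ∈ E(G2) ✓
  (0,6) → (φ(0),φ(6)) = (2,5) ∈ E(G2) ✓
  (0,7) → (φ(0),φ(7)) = (0,5) ∈ E(G2) ✓
  (1,4) → (φ(1),φ(4)) = (1,7) ∈ E(G2) ✓
  (1,7) → (φ(1),φ(7)) = (0,1) ∈ E(G2) ✓
  (2,4) → (φ(2),φ(4)) = (6,7) ∈ E(G2) ✓
  (2,7) → (φ(2),φ(7)) = (0,6) ∈ E(G2) ✓
  (3,5) → (φ(3),φ(5)) = (3,4) ∈ E(G2) ✓
  (4,5) → (φ(4),φ(5)) = (3,7) ∈ E(G2) ✓
  (4,7) → (φ(4),φ(7)) = (0,7) ∈ E(G2) ✓
  (5,6) → (φ(5),φ(6)) = (2,3) ∈ E(G2) ✓
  (5,7) → (φ(5),φ(7)) = (0,3) ∈ E(G2) ✓
All 12 edges of G1 map to edges of G2, and |E(G1)| = |E(G2)| = 12, so φ is a bijection on edges as well as vertices. Hence G1 ≅ G2.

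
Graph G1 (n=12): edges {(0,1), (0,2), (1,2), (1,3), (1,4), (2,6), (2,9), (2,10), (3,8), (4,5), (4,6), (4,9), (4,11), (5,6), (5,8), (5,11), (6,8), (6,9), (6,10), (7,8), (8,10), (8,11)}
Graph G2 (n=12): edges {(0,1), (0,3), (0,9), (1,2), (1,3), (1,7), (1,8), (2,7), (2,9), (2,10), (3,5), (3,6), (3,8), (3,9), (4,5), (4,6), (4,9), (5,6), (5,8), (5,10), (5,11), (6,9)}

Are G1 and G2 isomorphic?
Yes, isomorphic

The graphs are isomorphic.
One valid mapping φ: V(G1) → V(G2): 0→7, 1→2, 2→1, 3→10, 4→9, 5→6, 6→3, 7→11, 8→5, 9→0, 10→8, 11→4

Verify φ preserves adjacency — for each edge of G1, its image is an edge of G2:
  (0,1) → (φ(0),φ(1)) = (2,7) ∈ E(G2) ✓
  (0,2) → (φ(0),φ(2)) = (1,7) ∈ E(G2) ✓
  (1,2) → (φ(1),φ(2)) = (1,2) ∈ E(G2) ✓
  (1,3) → (φ(1),φ(3)) = (2,10) ∈ E(G2) ✓
  (1,4) → (φ(1),φ(4)) = (2,9) ∈ E(G2) ✓
  (2,6) → (φ(2),φ(6)) = (1,3) ∈ E(G2) ✓
  (2,9) → (φ(2),φ(9)) = (0,1) ∈ E(G2) ✓
  (2,10) → (φ(2),φ(10)) = (1,8) ∈ E(G2) ✓
  (3,8) → (φ(3),φ(8)) = (5,10) ∈ E(G2) ✓
  (4,5) → (φ(4),φ(5)) = (6,9) ∈ E(G2) ✓
  (4,6) → (φ(4),φ(6)) = (3,9) ∈ E(G2) ✓
  (4,9) → (φ(4),φ(9)) = (0,9) ∈ E(G2) ✓
  (4,11) → (φ(4),φ(11)) = (4,9) ∈ E(G2) ✓
  (5,6) → (φ(5),φ(6)) = (3,6) ∈ E(G2) ✓
  (5,8) → (φ(5),φ(8)) = (5,6) ∈ E(G2) ✓
  (5,11) → (φ(5),φ(11)) = (4,6) ∈ E(G2) ✓
  (6,8) → (φ(6),φ(8)) = (3,5) ∈ E(G2) ✓
  (6,9) → (φ(6),φ(9)) = (0,3) ∈ E(G2) ✓
  (6,10) → (φ(6),φ(10)) = (3,8) ∈ E(G2) ✓
  (7,8) → (φ(7),φ(8)) = (5,11) ∈ E(G2) ✓
  (8,10) → (φ(8),φ(10)) = (5,8) ∈ E(G2) ✓
  (8,11) → (φ(8),φ(11)) = (4,5) ∈ E(G2) ✓
All 22 edges of G1 map to edges of G2, and |E(G1)| = |E(G2)| = 22, so φ is a bijection on edges as well as vertices. Hence G1 ≅ G2.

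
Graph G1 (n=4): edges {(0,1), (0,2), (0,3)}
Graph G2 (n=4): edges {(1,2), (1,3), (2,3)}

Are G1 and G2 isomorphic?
No, not isomorphic

The graphs are NOT isomorphic.

Counting triangles (3-cliques): G1 has 0, G2 has 1.
Triangle count is an isomorphism invariant, so differing triangle counts rule out isomorphism.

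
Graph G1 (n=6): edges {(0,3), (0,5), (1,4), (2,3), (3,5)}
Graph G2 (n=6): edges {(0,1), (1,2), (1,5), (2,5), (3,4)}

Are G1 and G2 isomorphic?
Yes, isomorphic

The graphs are isomorphic.
One valid mapping φ: V(G1) → V(G2): 0→5, 1→4, 2→0, 3→1, 4→3, 5→2

Verify φ preserves adjacency — for each edge of G1, its image is an edge of G2:
  (0,3) → (φ(0),φ(3)) = (1,5) ∈ E(G2) ✓
  (0,5) → (φ(0),φ(5)) = (2,5) ∈ E(G2) ✓
  (1,4) → (φ(1),φ(4)) = (3,4) ∈ E(G2) ✓
  (2,3) → (φ(2),φ(3)) = (0,1) ∈ E(G2) ✓
  (3,5) → (φ(3),φ(5)) = (1,2) ∈ E(G2) ✓
All 5 edges of G1 map to edges of G2, and |E(G1)| = |E(G2)| = 5, so φ is a bijection on edges as well as vertices. Hence G1 ≅ G2.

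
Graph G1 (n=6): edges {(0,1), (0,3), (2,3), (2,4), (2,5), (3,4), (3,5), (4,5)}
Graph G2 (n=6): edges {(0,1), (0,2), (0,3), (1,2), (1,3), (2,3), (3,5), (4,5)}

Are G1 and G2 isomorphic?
Yes, isomorphic

The graphs are isomorphic.
One valid mapping φ: V(G1) → V(G2): 0→5, 1→4, 2→0, 3→3, 4→1, 5→2

Verify φ preserves adjacency — for each edge of G1, its image is an edge of G2:
  (0,1) → (φ(0),φ(1)) = (4,5) ∈ E(G2) ✓
  (0,3) → (φ(0),φ(3)) = (3,5) ∈ E(G2) ✓
  (2,3) → (φ(2),φ(3)) = (0,3) ∈ E(G2) ✓
  (2,4) → (φ(2),φ(4)) = (0,1) ∈ E(G2) ✓
  (2,5) → (φ(2),φ(5)) = (0,2) ∈ E(G2) ✓
  (3,4) → (φ(3),φ(4)) = (1,3) ∈ E(G2) ✓
  (3,5) → (φ(3),φ(5)) = (2,3) ∈ E(G2) ✓
  (4,5) → (φ(4),φ(5)) = (1,2) ∈ E(G2) ✓
All 8 edges of G1 map to edges of G2, and |E(G1)| = |E(G2)| = 8, so φ is a bijection on edges as well as vertices. Hence G1 ≅ G2.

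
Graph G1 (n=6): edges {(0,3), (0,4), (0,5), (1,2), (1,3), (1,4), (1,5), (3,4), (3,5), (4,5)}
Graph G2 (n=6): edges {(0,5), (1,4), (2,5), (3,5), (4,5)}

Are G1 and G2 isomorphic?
No, not isomorphic

The graphs are NOT isomorphic.

Counting triangles (3-cliques): G1 has 7, G2 has 0.
Triangle count is an isomorphism invariant, so differing triangle counts rule out isomorphism.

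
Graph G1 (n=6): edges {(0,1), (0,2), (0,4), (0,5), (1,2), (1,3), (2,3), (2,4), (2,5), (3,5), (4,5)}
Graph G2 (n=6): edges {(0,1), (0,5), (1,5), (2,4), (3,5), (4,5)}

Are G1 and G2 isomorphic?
No, not isomorphic

The graphs are NOT isomorphic.

Degrees in G1: deg(0)=4, deg(1)=3, deg(2)=5, deg(3)=3, deg(4)=3, deg(5)=4.
Sorted degree sequence of G1: [5, 4, 4, 3, 3, 3].
Degrees in G2: deg(0)=2, deg(1)=2, deg(2)=1, deg(3)=1, deg(4)=2, deg(5)=4.
Sorted degree sequence of G2: [4, 2, 2, 2, 1, 1].
The (sorted) degree sequence is an isomorphism invariant, so since G1 and G2 have different degree sequences they cannot be isomorphic.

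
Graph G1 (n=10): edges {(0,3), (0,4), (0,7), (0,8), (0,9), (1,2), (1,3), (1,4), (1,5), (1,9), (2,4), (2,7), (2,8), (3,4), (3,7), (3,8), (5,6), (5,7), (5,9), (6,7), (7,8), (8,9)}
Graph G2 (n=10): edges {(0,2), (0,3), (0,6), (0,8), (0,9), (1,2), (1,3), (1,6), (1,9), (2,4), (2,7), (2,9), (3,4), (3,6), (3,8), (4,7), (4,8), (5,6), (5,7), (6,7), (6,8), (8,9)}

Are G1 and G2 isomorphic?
Yes, isomorphic

The graphs are isomorphic.
One valid mapping φ: V(G1) → V(G2): 0→8, 1→2, 2→1, 3→0, 4→9, 5→7, 6→5, 7→6, 8→3, 9→4

Verify φ preserves adjacency — for each edge of G1, its image is an edge of G2:
  (0,3) → (φ(0),φ(3)) = (0,8) ∈ E(G2) ✓
  (0,4) → (φ(0),φ(4)) = (8,9) ∈ E(G2) ✓
  (0,7) → (φ(0),φ(7)) = (6,8) ∈ E(G2) ✓
  (0,8) → (φ(0),φ(8)) = (3,8) ∈ E(G2) ✓
  (0,9) → (φ(0),φ(9)) = (4,8) ∈ E(G2) ✓
  (1,2) → (φ(1),φ(2)) = (1,2) ∈ E(G2) ✓
  (1,3) → (φ(1),φ(3)) = (0,2) ∈ E(G2) ✓
  (1,4) → (φ(1),φ(4)) = (2,9) ∈ E(G2) ✓
  (1,5) → (φ(1),φ(5)) = (2,7) ∈ E(G2) ✓
  (1,9) → (φ(1),φ(9)) = (2,4) ∈ E(G2) ✓
  (2,4) → (φ(2),φ(4)) = (1,9) ∈ E(G2) ✓
  (2,7) → (φ(2),φ(7)) = (1,6) ∈ E(G2) ✓
  (2,8) → (φ(2),φ(8)) = (1,3) ∈ E(G2) ✓
  (3,4) → (φ(3),φ(4)) = (0,9) ∈ E(G2) ✓
  (3,7) → (φ(3),φ(7)) = (0,6) ∈ E(G2) ✓
  (3,8) → (φ(3),φ(8)) = (0,3) ∈ E(G2) ✓
  (5,6) → (φ(5),φ(6)) = (5,7) ∈ E(G2) ✓
  (5,7) → (φ(5),φ(7)) = (6,7) ∈ E(G2) ✓
  (5,9) → (φ(5),φ(9)) = (4,7) ∈ E(G2) ✓
  (6,7) → (φ(6),φ(7)) = (5,6) ∈ E(G2) ✓
  (7,8) → (φ(7),φ(8)) = (3,6) ∈ E(G2) ✓
  (8,9) → (φ(8),φ(9)) = (3,4) ∈ E(G2) ✓
All 22 edges of G1 map to edges of G2, and |E(G1)| = |E(G2)| = 22, so φ is a bijection on edges as well as vertices. Hence G1 ≅ G2.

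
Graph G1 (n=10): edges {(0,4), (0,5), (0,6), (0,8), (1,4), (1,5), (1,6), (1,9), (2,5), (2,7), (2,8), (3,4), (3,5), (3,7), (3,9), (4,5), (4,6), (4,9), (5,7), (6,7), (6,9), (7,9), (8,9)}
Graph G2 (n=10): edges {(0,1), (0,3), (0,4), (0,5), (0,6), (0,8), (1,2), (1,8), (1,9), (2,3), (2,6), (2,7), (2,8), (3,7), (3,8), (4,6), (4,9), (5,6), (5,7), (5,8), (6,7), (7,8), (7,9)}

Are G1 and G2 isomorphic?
Yes, isomorphic

The graphs are isomorphic.
One valid mapping φ: V(G1) → V(G2): 0→1, 1→3, 2→4, 3→5, 4→8, 5→0, 6→2, 7→6, 8→9, 9→7

Verify φ preserves adjacency — for each edge of G1, its image is an edge of G2:
  (0,4) → (φ(0),φ(4)) = (1,8) ∈ E(G2) ✓
  (0,5) → (φ(0),φ(5)) = (0,1) ∈ E(G2) ✓
  (0,6) → (φ(0),φ(6)) = (1,2) ∈ E(G2) ✓
  (0,8) → (φ(0),φ(8)) = (1,9) ∈ E(G2) ✓
  (1,4) → (φ(1),φ(4)) = (3,8) ∈ E(G2) ✓
  (1,5) → (φ(1),φ(5)) = (0,3) ∈ E(G2) ✓
  (1,6) → (φ(1),φ(6)) = (2,3) ∈ E(G2) ✓
  (1,9) → (φ(1),φ(9)) = (3,7) ∈ E(G2) ✓
  (2,5) → (φ(2),φ(5)) = (0,4) ∈ E(G2) ✓
  (2,7) → (φ(2),φ(7)) = (4,6) ∈ E(G2) ✓
  (2,8) → (φ(2),φ(8)) = (4,9) ∈ E(G2) ✓
  (3,4) → (φ(3),φ(4)) = (5,8) ∈ E(G2) ✓
  (3,5) → (φ(3),φ(5)) = (0,5) ∈ E(G2) ✓
  (3,7) → (φ(3),φ(7)) = (5,6) ∈ E(G2) ✓
  (3,9) → (φ(3),φ(9)) = (5,7) ∈ E(G2) ✓
  (4,5) → (φ(4),φ(5)) = (0,8) ∈ E(G2) ✓
  (4,6) → (φ(4),φ(6)) = (2,8) ∈ E(G2) ✓
  (4,9) → (φ(4),φ(9)) = (7,8) ∈ E(G2) ✓
  (5,7) → (φ(5),φ(7)) = (0,6) ∈ E(G2) ✓
  (6,7) → (φ(6),φ(7)) = (2,6) ∈ E(G2) ✓
  (6,9) → (φ(6),φ(9)) = (2,7) ∈ E(G2) ✓
  (7,9) → (φ(7),φ(9)) = (6,7) ∈ E(G2) ✓
  (8,9) → (φ(8),φ(9)) = (7,9) ∈ E(G2) ✓
All 23 edges of G1 map to edges of G2, and |E(G1)| = |E(G2)| = 23, so φ is a bijection on edges as well as vertices. Hence G1 ≅ G2.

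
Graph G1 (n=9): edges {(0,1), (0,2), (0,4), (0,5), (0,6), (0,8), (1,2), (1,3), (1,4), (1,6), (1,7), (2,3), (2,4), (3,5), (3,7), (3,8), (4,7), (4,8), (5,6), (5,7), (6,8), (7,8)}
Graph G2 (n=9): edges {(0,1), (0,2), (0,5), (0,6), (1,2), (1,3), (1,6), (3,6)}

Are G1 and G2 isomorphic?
No, not isomorphic

The graphs are NOT isomorphic.

Connected components of G1: 1 component(s) with vertex sets [[0, 1, 2, 3, 4, 5, 6, 7, 8]], sizes [9].
Connected components of G2: 4 component(s) with vertex sets [[4], [7], [8], [0, 1, 2, 3, 5, 6]], sizes [1, 1, 1, 6].
The number of connected components (and the multiset of component sizes) is an isomorphism invariant — an isomorphism maps each component of G1 bijectively onto a component of G2. Since G1 has 1 component(s) and G2 has 4, they cannot be isomorphic.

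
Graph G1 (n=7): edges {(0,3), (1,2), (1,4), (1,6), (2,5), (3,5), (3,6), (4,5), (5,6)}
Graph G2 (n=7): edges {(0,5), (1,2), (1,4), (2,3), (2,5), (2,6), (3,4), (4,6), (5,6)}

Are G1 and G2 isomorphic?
Yes, isomorphic

The graphs are isomorphic.
One valid mapping φ: V(G1) → V(G2): 0→0, 1→4, 2→3, 3→5, 4→1, 5→2, 6→6

Verify φ preserves adjacency — for each edge of G1, its image is an edge of G2:
  (0,3) → (φ(0),φ(3)) = (0,5) ∈ E(G2) ✓
  (1,2) → (φ(1),φ(2)) = (3,4) ∈ E(G2) ✓
  (1,4) → (φ(1),φ(4)) = (1,4) ∈ E(G2) ✓
  (1,6) → (φ(1),φ(6)) = (4,6) ∈ E(G2) ✓
  (2,5) → (φ(2),φ(5)) = (2,3) ∈ E(G2) ✓
  (3,5) → (φ(3),φ(5)) = (2,5) ∈ E(G2) ✓
  (3,6) → (φ(3),φ(6)) = (5,6) ∈ E(G2) ✓
  (4,5) → (φ(4),φ(5)) = (1,2) ∈ E(G2) ✓
  (5,6) → (φ(5),φ(6)) = (2,6) ∈ E(G2) ✓
All 9 edges of G1 map to edges of G2, and |E(G1)| = |E(G2)| = 9, so φ is a bijection on edges as well as vertices. Hence G1 ≅ G2.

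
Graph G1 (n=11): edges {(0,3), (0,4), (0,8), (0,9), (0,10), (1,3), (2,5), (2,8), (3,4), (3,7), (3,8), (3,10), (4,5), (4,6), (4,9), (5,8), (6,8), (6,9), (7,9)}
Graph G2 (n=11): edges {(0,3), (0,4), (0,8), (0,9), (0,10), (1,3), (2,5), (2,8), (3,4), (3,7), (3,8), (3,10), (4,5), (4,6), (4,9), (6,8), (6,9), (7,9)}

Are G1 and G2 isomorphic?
No, not isomorphic

The graphs are NOT isomorphic.

Counting edges: G1 has 19 edge(s); G2 has 18 edge(s).
Edge count is an isomorphism invariant (a bijection on vertices induces a bijection on edges), so differing edge counts rule out isomorphism.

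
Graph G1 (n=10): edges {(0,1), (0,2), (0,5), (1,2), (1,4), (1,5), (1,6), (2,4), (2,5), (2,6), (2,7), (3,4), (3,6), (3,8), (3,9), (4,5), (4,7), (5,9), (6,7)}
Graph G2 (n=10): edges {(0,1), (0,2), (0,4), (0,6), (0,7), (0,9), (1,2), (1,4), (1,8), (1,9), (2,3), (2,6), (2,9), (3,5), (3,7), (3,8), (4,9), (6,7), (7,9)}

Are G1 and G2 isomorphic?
Yes, isomorphic

The graphs are isomorphic.
One valid mapping φ: V(G1) → V(G2): 0→4, 1→9, 2→0, 3→3, 4→2, 5→1, 6→7, 7→6, 8→5, 9→8

Verify φ preserves adjacency — for each edge of G1, its image is an edge of G2:
  (0,1) → (φ(0),φ(1)) = (4,9) ∈ E(G2) ✓
  (0,2) → (φ(0),φ(2)) = (0,4) ∈ E(G2) ✓
  (0,5) → (φ(0),φ(5)) = (1,4) ∈ E(G2) ✓
  (1,2) → (φ(1),φ(2)) = (0,9) ∈ E(G2) ✓
  (1,4) → (φ(1),φ(4)) = (2,9) ∈ E(G2) ✓
  (1,5) → (φ(1),φ(5)) = (1,9) ∈ E(G2) ✓
  (1,6) → (φ(1),φ(6)) = (7,9) ∈ E(G2) ✓
  (2,4) → (φ(2),φ(4)) = (0,2) ∈ E(G2) ✓
  (2,5) → (φ(2),φ(5)) = (0,1) ∈ E(G2) ✓
  (2,6) → (φ(2),φ(6)) = (0,7) ∈ E(G2) ✓
  (2,7) → (φ(2),φ(7)) = (0,6) ∈ E(G2) ✓
  (3,4) → (φ(3),φ(4)) = (2,3) ∈ E(G2) ✓
  (3,6) → (φ(3),φ(6)) = (3,7) ∈ E(G2) ✓
  (3,8) → (φ(3),φ(8)) = (3,5) ∈ E(G2) ✓
  (3,9) → (φ(3),φ(9)) = (3,8) ∈ E(G2) ✓
  (4,5) → (φ(4),φ(5)) = (1,2) ∈ E(G2) ✓
  (4,7) → (φ(4),φ(7)) = (2,6) ∈ E(G2) ✓
  (5,9) → (φ(5),φ(9)) = (1,8) ∈ E(G2) ✓
  (6,7) → (φ(6),φ(7)) = (6,7) ∈ E(G2) ✓
All 19 edges of G1 map to edges of G2, and |E(G1)| = |E(G2)| = 19, so φ is a bijection on edges as well as vertices. Hence G1 ≅ G2.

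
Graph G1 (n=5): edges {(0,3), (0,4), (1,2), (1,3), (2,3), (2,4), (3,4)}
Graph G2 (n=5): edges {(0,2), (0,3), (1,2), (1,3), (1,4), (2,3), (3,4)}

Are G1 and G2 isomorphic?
Yes, isomorphic

The graphs are isomorphic.
One valid mapping φ: V(G1) → V(G2): 0→4, 1→0, 2→2, 3→3, 4→1

Verify φ preserves adjacency — for each edge of G1, its image is an edge of G2:
  (0,3) → (φ(0),φ(3)) = (3,4) ∈ E(G2) ✓
  (0,4) → (φ(0),φ(4)) = (1,4) ∈ E(G2) ✓
  (1,2) → (φ(1),φ(2)) = (0,2) ∈ E(G2) ✓
  (1,3) → (φ(1),φ(3)) = (0,3) ∈ E(G2) ✓
  (2,3) → (φ(2),φ(3)) = (2,3) ∈ E(G2) ✓
  (2,4) → (φ(2),φ(4)) = (1,2) ∈ E(G2) ✓
  (3,4) → (φ(3),φ(4)) = (1,3) ∈ E(G2) ✓
All 7 edges of G1 map to edges of G2, and |E(G1)| = |E(G2)| = 7, so φ is a bijection on edges as well as vertices. Hence G1 ≅ G2.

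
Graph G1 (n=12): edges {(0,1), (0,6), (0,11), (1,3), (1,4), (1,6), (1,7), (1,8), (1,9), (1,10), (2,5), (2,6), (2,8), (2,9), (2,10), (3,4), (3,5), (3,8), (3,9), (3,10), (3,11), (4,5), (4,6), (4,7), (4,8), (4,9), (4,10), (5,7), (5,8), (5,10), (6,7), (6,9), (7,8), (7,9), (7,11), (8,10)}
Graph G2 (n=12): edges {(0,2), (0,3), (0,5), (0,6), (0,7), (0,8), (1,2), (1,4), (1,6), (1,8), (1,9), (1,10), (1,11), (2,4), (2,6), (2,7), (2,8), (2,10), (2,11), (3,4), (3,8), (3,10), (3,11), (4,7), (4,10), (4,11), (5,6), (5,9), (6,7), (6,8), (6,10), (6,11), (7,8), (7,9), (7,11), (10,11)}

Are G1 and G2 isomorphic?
Yes, isomorphic

The graphs are isomorphic.
One valid mapping φ: V(G1) → V(G2): 0→5, 1→6, 2→3, 3→1, 4→2, 5→4, 6→0, 7→7, 8→11, 9→8, 10→10, 11→9

Verify φ preserves adjacency — for each edge of G1, its image is an edge of G2:
  (0,1) → (φ(0),φ(1)) = (5,6) ∈ E(G2) ✓
  (0,6) → (φ(0),φ(6)) = (0,5) ∈ E(G2) ✓
  (0,11) → (φ(0),φ(11)) = (5,9) ∈ E(G2) ✓
  (1,3) → (φ(1),φ(3)) = (1,6) ∈ E(G2) ✓
  (1,4) → (φ(1),φ(4)) = (2,6) ∈ E(G2) ✓
  (1,6) → (φ(1),φ(6)) = (0,6) ∈ E(G2) ✓
  (1,7) → (φ(1),φ(7)) = (6,7) ∈ E(G2) ✓
  (1,8) → (φ(1),φ(8)) = (6,11) ∈ E(G2) ✓
  (1,9) → (φ(1),φ(9)) = (6,8) ∈ E(G2) ✓
  (1,10) → (φ(1),φ(10)) = (6,10) ∈ E(G2) ✓
  (2,5) → (φ(2),φ(5)) = (3,4) ∈ E(G2) ✓
  (2,6) → (φ(2),φ(6)) = (0,3) ∈ E(G2) ✓
  (2,8) → (φ(2),φ(8)) = (3,11) ∈ E(G2) ✓
  (2,9) → (φ(2),φ(9)) = (3,8) ∈ E(G2) ✓
  (2,10) → (φ(2),φ(10)) = (3,10) ∈ E(G2) ✓
  (3,4) → (φ(3),φ(4)) = (1,2) ∈ E(G2) ✓
  (3,5) → (φ(3),φ(5)) = (1,4) ∈ E(G2) ✓
  (3,8) → (φ(3),φ(8)) = (1,11) ∈ E(G2) ✓
  (3,9) → (φ(3),φ(9)) = (1,8) ∈ E(G2) ✓
  (3,10) → (φ(3),φ(10)) = (1,10) ∈ E(G2) ✓
  (3,11) → (φ(3),φ(11)) = (1,9) ∈ E(G2) ✓
  (4,5) → (φ(4),φ(5)) = (2,4) ∈ E(G2) ✓
  (4,6) → (φ(4),φ(6)) = (0,2) ∈ E(G2) ✓
  (4,7) → (φ(4),φ(7)) = (2,7) ∈ E(G2) ✓
  (4,8) → (φ(4),φ(8)) = (2,11) ∈ E(G2) ✓
  (4,9) → (φ(4),φ(9)) = (2,8) ∈ E(G2) ✓
  (4,10) → (φ(4),φ(10)) = (2,10) ∈ E(G2) ✓
  (5,7) → (φ(5),φ(7)) = (4,7) ∈ E(G2) ✓
  (5,8) → (φ(5),φ(8)) = (4,11) ∈ E(G2) ✓
  (5,10) → (φ(5),φ(10)) = (4,10) ∈ E(G2) ✓
  (6,7) → (φ(6),φ(7)) = (0,7) ∈ E(G2) ✓
  (6,9) → (φ(6),φ(9)) = (0,8) ∈ E(G2) ✓
  (7,8) → (φ(7),φ(8)) = (7,11) ∈ E(G2) ✓
  (7,9) → (φ(7),φ(9)) = (7,8) ∈ E(G2) ✓
  (7,11) → (φ(7),φ(11)) = (7,9) ∈ E(G2) ✓
  (8,10) → (φ(8),φ(10)) = (10,11) ∈ E(G2) ✓
All 36 edges of G1 map to edges of G2, and |E(G1)| = |E(G2)| = 36, so φ is a bijection on edges as well as vertices. Hence G1 ≅ G2.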